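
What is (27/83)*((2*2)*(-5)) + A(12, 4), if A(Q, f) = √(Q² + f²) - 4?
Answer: -872/83 + 4*√10 ≈ 2.1431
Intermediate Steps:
A(Q, f) = -4 + √(Q² + f²)
(27/83)*((2*2)*(-5)) + A(12, 4) = (27/83)*((2*2)*(-5)) + (-4 + √(12² + 4²)) = (27*(1/83))*(4*(-5)) + (-4 + √(144 + 16)) = (27/83)*(-20) + (-4 + √160) = -540/83 + (-4 + 4*√10) = -872/83 + 4*√10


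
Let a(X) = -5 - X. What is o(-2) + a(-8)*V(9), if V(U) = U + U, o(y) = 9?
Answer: 63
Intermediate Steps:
V(U) = 2*U
o(-2) + a(-8)*V(9) = 9 + (-5 - 1*(-8))*(2*9) = 9 + (-5 + 8)*18 = 9 + 3*18 = 9 + 54 = 63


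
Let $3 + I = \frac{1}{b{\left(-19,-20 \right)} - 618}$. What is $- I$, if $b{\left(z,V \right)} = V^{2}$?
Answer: $\frac{655}{218} \approx 3.0046$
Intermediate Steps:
$I = - \frac{655}{218}$ ($I = -3 + \frac{1}{\left(-20\right)^{2} - 618} = -3 + \frac{1}{400 - 618} = -3 + \frac{1}{-218} = -3 - \frac{1}{218} = - \frac{655}{218} \approx -3.0046$)
$- I = \left(-1\right) \left(- \frac{655}{218}\right) = \frac{655}{218}$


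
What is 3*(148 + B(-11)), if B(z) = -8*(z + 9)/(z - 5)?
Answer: 441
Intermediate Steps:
B(z) = -8*(9 + z)/(-5 + z)
3*(148 + B(-11)) = 3*(148 + 8*(-9 - 1*(-11))/(-5 - 11)) = 3*(148 + 8*(-9 + 11)/(-16)) = 3*(148 + 8*(-1/16)*2) = 3*(148 - 1) = 3*147 = 441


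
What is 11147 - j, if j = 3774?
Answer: 7373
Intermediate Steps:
11147 - j = 11147 - 1*3774 = 11147 - 3774 = 7373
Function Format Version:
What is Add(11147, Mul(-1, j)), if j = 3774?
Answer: 7373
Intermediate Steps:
Add(11147, Mul(-1, j)) = Add(11147, Mul(-1, 3774)) = Add(11147, -3774) = 7373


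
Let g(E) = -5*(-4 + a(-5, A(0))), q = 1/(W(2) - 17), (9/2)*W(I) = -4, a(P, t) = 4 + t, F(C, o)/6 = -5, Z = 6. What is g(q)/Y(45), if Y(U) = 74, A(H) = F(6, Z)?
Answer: 75/37 ≈ 2.0270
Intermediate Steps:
F(C, o) = -30 (F(C, o) = 6*(-5) = -30)
A(H) = -30
W(I) = -8/9 (W(I) = (2/9)*(-4) = -8/9)
q = -9/161 (q = 1/(-8/9 - 17) = 1/(-161/9) = -9/161 ≈ -0.055901)
g(E) = 150 (g(E) = -5*(-4 + (4 - 30)) = -5*(-4 - 26) = -5*(-30) = 150)
g(q)/Y(45) = 150/74 = 150*(1/74) = 75/37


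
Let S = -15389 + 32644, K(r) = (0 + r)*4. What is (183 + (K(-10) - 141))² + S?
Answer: 17259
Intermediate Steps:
K(r) = 4*r (K(r) = r*4 = 4*r)
S = 17255
(183 + (K(-10) - 141))² + S = (183 + (4*(-10) - 141))² + 17255 = (183 + (-40 - 141))² + 17255 = (183 - 181)² + 17255 = 2² + 17255 = 4 + 17255 = 17259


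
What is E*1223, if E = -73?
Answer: -89279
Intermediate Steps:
E*1223 = -73*1223 = -89279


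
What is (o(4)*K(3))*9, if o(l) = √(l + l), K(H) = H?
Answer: 54*√2 ≈ 76.368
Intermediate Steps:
o(l) = √2*√l (o(l) = √(2*l) = √2*√l)
(o(4)*K(3))*9 = ((√2*√4)*3)*9 = ((√2*2)*3)*9 = ((2*√2)*3)*9 = (6*√2)*9 = 54*√2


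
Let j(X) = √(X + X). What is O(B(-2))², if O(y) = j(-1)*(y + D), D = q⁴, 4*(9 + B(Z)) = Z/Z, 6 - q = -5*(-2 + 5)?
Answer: -605111296321/8 ≈ -7.5639e+10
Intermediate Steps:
q = 21 (q = 6 - (-5)*(-2 + 5) = 6 - (-5)*3 = 6 - 1*(-15) = 6 + 15 = 21)
B(Z) = -35/4 (B(Z) = -9 + (Z/Z)/4 = -9 + (¼)*1 = -9 + ¼ = -35/4)
j(X) = √2*√X (j(X) = √(2*X) = √2*√X)
D = 194481 (D = 21⁴ = 194481)
O(y) = I*√2*(194481 + y) (O(y) = (√2*√(-1))*(y + 194481) = (√2*I)*(194481 + y) = (I*√2)*(194481 + y) = I*√2*(194481 + y))
O(B(-2))² = (I*√2*(194481 - 35/4))² = (I*√2*(777889/4))² = (777889*I*√2/4)² = -605111296321/8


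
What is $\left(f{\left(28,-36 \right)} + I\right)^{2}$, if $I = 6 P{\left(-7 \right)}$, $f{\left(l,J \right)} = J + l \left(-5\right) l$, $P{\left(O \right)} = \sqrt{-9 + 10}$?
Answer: $15602500$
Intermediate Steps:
$P{\left(O \right)} = 1$ ($P{\left(O \right)} = \sqrt{1} = 1$)
$f{\left(l,J \right)} = J - 5 l^{2}$ ($f{\left(l,J \right)} = J + - 5 l l = J - 5 l^{2}$)
$I = 6$ ($I = 6 \cdot 1 = 6$)
$\left(f{\left(28,-36 \right)} + I\right)^{2} = \left(\left(-36 - 5 \cdot 28^{2}\right) + 6\right)^{2} = \left(\left(-36 - 3920\right) + 6\right)^{2} = \left(-3956 + 6\right)^{2} = \left(-3950\right)^{2} = 15602500$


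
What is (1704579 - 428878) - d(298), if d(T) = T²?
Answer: 1186897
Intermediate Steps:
(1704579 - 428878) - d(298) = (1704579 - 428878) - 1*298² = 1275701 - 1*88804 = 1275701 - 88804 = 1186897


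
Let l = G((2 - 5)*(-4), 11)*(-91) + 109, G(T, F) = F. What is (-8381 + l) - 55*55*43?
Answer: -139348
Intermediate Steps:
l = -892 (l = 11*(-91) + 109 = -1001 + 109 = -892)
(-8381 + l) - 55*55*43 = (-8381 - 892) - 55*55*43 = -9273 - 3025*43 = -9273 - 130075 = -139348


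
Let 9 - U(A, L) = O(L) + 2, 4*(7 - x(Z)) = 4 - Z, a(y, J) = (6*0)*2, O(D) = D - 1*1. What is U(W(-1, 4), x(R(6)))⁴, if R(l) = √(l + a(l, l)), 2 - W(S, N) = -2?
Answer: (8 - √6)⁴/256 ≈ 3.7076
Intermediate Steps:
O(D) = -1 + D (O(D) = D - 1 = -1 + D)
W(S, N) = 4 (W(S, N) = 2 - 1*(-2) = 2 + 2 = 4)
a(y, J) = 0 (a(y, J) = 0*2 = 0)
R(l) = √l (R(l) = √(l + 0) = √l)
x(Z) = 6 + Z/4 (x(Z) = 7 - (4 - Z)/4 = 7 + (-1 + Z/4) = 6 + Z/4)
U(A, L) = 8 - L (U(A, L) = 9 - ((-1 + L) + 2) = 9 - (1 + L) = 9 + (-1 - L) = 8 - L)
U(W(-1, 4), x(R(6)))⁴ = (8 - (6 + √6/4))⁴ = (8 + (-6 - √6/4))⁴ = (2 - √6/4)⁴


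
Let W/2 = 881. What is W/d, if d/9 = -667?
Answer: -1762/6003 ≈ -0.29352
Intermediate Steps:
W = 1762 (W = 2*881 = 1762)
d = -6003 (d = 9*(-667) = -6003)
W/d = 1762/(-6003) = 1762*(-1/6003) = -1762/6003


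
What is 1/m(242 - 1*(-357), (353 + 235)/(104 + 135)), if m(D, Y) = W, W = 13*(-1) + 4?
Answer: -1/9 ≈ -0.11111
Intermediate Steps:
W = -9 (W = -13 + 4 = -9)
m(D, Y) = -9
1/m(242 - 1*(-357), (353 + 235)/(104 + 135)) = 1/(-9) = -1/9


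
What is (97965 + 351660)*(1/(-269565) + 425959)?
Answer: 3441838544074150/17971 ≈ 1.9152e+11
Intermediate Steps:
(97965 + 351660)*(1/(-269565) + 425959) = 449625*(-1/269565 + 425959) = 449625*(114823637834/269565) = 3441838544074150/17971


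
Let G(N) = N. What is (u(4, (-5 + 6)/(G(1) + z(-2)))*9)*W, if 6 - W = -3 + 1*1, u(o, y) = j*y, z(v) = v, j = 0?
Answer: 0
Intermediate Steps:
u(o, y) = 0 (u(o, y) = 0*y = 0)
W = 8 (W = 6 - (-3 + 1*1) = 6 - (-3 + 1) = 6 - 1*(-2) = 6 + 2 = 8)
(u(4, (-5 + 6)/(G(1) + z(-2)))*9)*W = (0*9)*8 = 0*8 = 0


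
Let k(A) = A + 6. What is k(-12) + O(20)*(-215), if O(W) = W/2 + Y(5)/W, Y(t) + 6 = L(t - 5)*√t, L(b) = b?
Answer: -4183/2 ≈ -2091.5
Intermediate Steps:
k(A) = 6 + A
Y(t) = -6 + √t*(-5 + t) (Y(t) = -6 + (t - 5)*√t = -6 + (-5 + t)*√t = -6 + √t*(-5 + t))
O(W) = W/2 - 6/W (O(W) = W/2 + (-6 + √5*(-5 + 5))/W = W*(½) + (-6 + √5*0)/W = W/2 + (-6 + 0)/W = W/2 - 6/W)
k(-12) + O(20)*(-215) = (6 - 12) + ((½)*20 - 6/20)*(-215) = -6 + (10 - 6*1/20)*(-215) = -6 + (10 - 3/10)*(-215) = -6 + (97/10)*(-215) = -6 - 4171/2 = -4183/2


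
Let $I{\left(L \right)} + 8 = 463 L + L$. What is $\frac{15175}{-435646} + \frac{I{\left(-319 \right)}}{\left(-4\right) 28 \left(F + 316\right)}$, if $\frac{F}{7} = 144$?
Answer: $\frac{3889737069}{4037567128} \approx 0.96339$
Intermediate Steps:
$F = 1008$ ($F = 7 \cdot 144 = 1008$)
$I{\left(L \right)} = -8 + 464 L$ ($I{\left(L \right)} = -8 + \left(463 L + L\right) = -8 + 464 L$)
$\frac{15175}{-435646} + \frac{I{\left(-319 \right)}}{\left(-4\right) 28 \left(F + 316\right)} = \frac{15175}{-435646} + \frac{-8 + 464 \left(-319\right)}{\left(-4\right) 28 \left(1008 + 316\right)} = 15175 \left(- \frac{1}{435646}\right) + \frac{-8 - 148016}{\left(-112\right) 1324} = - \frac{15175}{435646} - \frac{148024}{-148288} = - \frac{15175}{435646} - - \frac{18503}{18536} = - \frac{15175}{435646} + \frac{18503}{18536} = \frac{3889737069}{4037567128}$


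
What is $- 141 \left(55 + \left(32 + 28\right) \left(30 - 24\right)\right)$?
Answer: $-58515$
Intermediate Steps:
$- 141 \left(55 + \left(32 + 28\right) \left(30 - 24\right)\right) = - 141 \left(55 + 60 \cdot 6\right) = - 141 \left(55 + 360\right) = \left(-141\right) 415 = -58515$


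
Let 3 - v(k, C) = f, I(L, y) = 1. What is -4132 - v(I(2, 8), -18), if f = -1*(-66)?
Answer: -4069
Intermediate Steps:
f = 66
v(k, C) = -63 (v(k, C) = 3 - 1*66 = 3 - 66 = -63)
-4132 - v(I(2, 8), -18) = -4132 - 1*(-63) = -4132 + 63 = -4069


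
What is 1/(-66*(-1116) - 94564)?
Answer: -1/20908 ≈ -4.7829e-5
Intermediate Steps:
1/(-66*(-1116) - 94564) = 1/(73656 - 94564) = 1/(-20908) = -1/20908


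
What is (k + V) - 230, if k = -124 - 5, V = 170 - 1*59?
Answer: -248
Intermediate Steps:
V = 111 (V = 170 - 59 = 111)
k = -129
(k + V) - 230 = (-129 + 111) - 230 = -18 - 230 = -248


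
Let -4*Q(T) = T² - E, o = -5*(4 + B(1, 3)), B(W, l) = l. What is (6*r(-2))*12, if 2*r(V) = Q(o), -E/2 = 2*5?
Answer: -11205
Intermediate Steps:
E = -20 (E = -4*5 = -2*10 = -20)
o = -35 (o = -5*(4 + 3) = -5*7 = -35)
Q(T) = -5 - T²/4 (Q(T) = -(T² - 1*(-20))/4 = -(T² + 20)/4 = -(20 + T²)/4 = -5 - T²/4)
r(V) = -1245/8 (r(V) = (-5 - ¼*(-35)²)/2 = (-5 - ¼*1225)/2 = (-5 - 1225/4)/2 = (½)*(-1245/4) = -1245/8)
(6*r(-2))*12 = (6*(-1245/8))*12 = -3735/4*12 = -11205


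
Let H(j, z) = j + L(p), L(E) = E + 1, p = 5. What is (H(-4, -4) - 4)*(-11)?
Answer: 22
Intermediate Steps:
L(E) = 1 + E
H(j, z) = 6 + j (H(j, z) = j + (1 + 5) = j + 6 = 6 + j)
(H(-4, -4) - 4)*(-11) = ((6 - 4) - 4)*(-11) = (2 - 4)*(-11) = -2*(-11) = 22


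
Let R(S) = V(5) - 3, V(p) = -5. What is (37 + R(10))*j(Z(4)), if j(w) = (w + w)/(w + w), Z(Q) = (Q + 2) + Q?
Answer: 29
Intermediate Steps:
Z(Q) = 2 + 2*Q (Z(Q) = (2 + Q) + Q = 2 + 2*Q)
R(S) = -8 (R(S) = -5 - 3 = -8)
j(w) = 1 (j(w) = (2*w)/((2*w)) = (2*w)*(1/(2*w)) = 1)
(37 + R(10))*j(Z(4)) = (37 - 8)*1 = 29*1 = 29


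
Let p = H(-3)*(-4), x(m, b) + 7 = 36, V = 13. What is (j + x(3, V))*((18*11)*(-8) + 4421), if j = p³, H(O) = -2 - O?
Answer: -99295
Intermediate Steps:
x(m, b) = 29 (x(m, b) = -7 + 36 = 29)
p = -4 (p = (-2 - 1*(-3))*(-4) = (-2 + 3)*(-4) = 1*(-4) = -4)
j = -64 (j = (-4)³ = -64)
(j + x(3, V))*((18*11)*(-8) + 4421) = (-64 + 29)*((18*11)*(-8) + 4421) = -35*(198*(-8) + 4421) = -35*(-1584 + 4421) = -35*2837 = -99295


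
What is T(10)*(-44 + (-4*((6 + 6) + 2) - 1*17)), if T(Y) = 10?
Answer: -1170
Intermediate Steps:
T(10)*(-44 + (-4*((6 + 6) + 2) - 1*17)) = 10*(-44 + (-4*((6 + 6) + 2) - 1*17)) = 10*(-44 + (-4*(12 + 2) - 17)) = 10*(-44 + (-4*14 - 17)) = 10*(-44 + (-56 - 17)) = 10*(-44 - 73) = 10*(-117) = -1170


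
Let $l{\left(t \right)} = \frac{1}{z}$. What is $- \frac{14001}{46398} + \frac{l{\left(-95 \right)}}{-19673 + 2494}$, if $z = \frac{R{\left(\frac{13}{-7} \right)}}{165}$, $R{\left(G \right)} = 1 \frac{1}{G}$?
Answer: $- \frac{528046181}{1859832898} \approx -0.28392$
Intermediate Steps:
$R{\left(G \right)} = \frac{1}{G}$
$z = - \frac{7}{2145}$ ($z = \frac{1}{\frac{13}{-7} \cdot 165} = \frac{1}{13 \left(- \frac{1}{7}\right)} \frac{1}{165} = \frac{1}{- \frac{13}{7}} \cdot \frac{1}{165} = \left(- \frac{7}{13}\right) \frac{1}{165} = - \frac{7}{2145} \approx -0.0032634$)
$l{\left(t \right)} = - \frac{2145}{7}$ ($l{\left(t \right)} = \frac{1}{- \frac{7}{2145}} = - \frac{2145}{7}$)
$- \frac{14001}{46398} + \frac{l{\left(-95 \right)}}{-19673 + 2494} = - \frac{14001}{46398} - \frac{2145}{7 \left(-19673 + 2494\right)} = \left(-14001\right) \frac{1}{46398} - \frac{2145}{7 \left(-17179\right)} = - \frac{4667}{15466} - - \frac{2145}{120253} = - \frac{4667}{15466} + \frac{2145}{120253} = - \frac{528046181}{1859832898}$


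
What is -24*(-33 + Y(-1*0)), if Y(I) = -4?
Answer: 888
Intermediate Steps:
-24*(-33 + Y(-1*0)) = -24*(-33 - 4) = -24*(-37) = 888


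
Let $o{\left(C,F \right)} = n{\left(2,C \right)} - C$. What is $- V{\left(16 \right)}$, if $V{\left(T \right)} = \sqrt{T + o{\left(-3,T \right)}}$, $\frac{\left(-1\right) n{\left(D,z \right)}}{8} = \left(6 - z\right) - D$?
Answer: $- i \sqrt{37} \approx - 6.0828 i$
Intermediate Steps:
$n{\left(D,z \right)} = -48 + 8 D + 8 z$ ($n{\left(D,z \right)} = - 8 \left(\left(6 - z\right) - D\right) = - 8 \left(6 - D - z\right) = -48 + 8 D + 8 z$)
$o{\left(C,F \right)} = -32 + 7 C$ ($o{\left(C,F \right)} = \left(-48 + 8 \cdot 2 + 8 C\right) - C = \left(-48 + 16 + 8 C\right) - C = \left(-32 + 8 C\right) - C = -32 + 7 C$)
$V{\left(T \right)} = \sqrt{-53 + T}$ ($V{\left(T \right)} = \sqrt{T + \left(-32 + 7 \left(-3\right)\right)} = \sqrt{T - 53} = \sqrt{-53 + T}$)
$- V{\left(16 \right)} = - \sqrt{-53 + 16} = - \sqrt{-37} = - i \sqrt{37}$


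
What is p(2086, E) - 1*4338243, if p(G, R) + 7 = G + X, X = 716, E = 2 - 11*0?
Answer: -4335448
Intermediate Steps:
E = 2 (E = 2 + 0 = 2)
p(G, R) = 709 + G (p(G, R) = -7 + (G + 716) = -7 + (716 + G) = 709 + G)
p(2086, E) - 1*4338243 = (709 + 2086) - 1*4338243 = 2795 - 4338243 = -4335448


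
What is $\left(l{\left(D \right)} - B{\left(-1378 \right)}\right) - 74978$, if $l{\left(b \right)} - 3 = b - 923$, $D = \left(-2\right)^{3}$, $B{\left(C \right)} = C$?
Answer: $-74528$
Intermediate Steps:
$D = -8$
$l{\left(b \right)} = -920 + b$ ($l{\left(b \right)} = 3 + \left(b - 923\right) = 3 + \left(-923 + b\right) = -920 + b$)
$\left(l{\left(D \right)} - B{\left(-1378 \right)}\right) - 74978 = \left(\left(-920 - 8\right) - -1378\right) - 74978 = \left(-928 + 1378\right) - 74978 = 450 - 74978 = -74528$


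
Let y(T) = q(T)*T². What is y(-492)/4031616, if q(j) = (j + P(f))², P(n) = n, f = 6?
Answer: 297784107/20998 ≈ 14182.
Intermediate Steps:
q(j) = (6 + j)² (q(j) = (j + 6)² = (6 + j)²)
y(T) = T²*(6 + T)² (y(T) = (6 + T)²*T² = T²*(6 + T)²)
y(-492)/4031616 = ((-492)²*(6 - 492)²)/4031616 = (242064*(-486)²)*(1/4031616) = (242064*236196)*(1/4031616) = 57174548544*(1/4031616) = 297784107/20998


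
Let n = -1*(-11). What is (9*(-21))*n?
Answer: -2079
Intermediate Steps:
n = 11
(9*(-21))*n = (9*(-21))*11 = -189*11 = -2079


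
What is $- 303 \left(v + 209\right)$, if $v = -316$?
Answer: $32421$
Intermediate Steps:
$- 303 \left(v + 209\right) = - 303 \left(-316 + 209\right) = \left(-303\right) \left(-107\right) = 32421$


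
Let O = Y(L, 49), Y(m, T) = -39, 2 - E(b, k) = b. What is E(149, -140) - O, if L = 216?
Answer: -108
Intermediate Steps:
E(b, k) = 2 - b
O = -39
E(149, -140) - O = (2 - 1*149) - 1*(-39) = (2 - 149) + 39 = -147 + 39 = -108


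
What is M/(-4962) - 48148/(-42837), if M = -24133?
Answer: 141410633/23617466 ≈ 5.9875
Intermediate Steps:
M/(-4962) - 48148/(-42837) = -24133/(-4962) - 48148/(-42837) = -24133*(-1/4962) - 48148*(-1/42837) = 24133/4962 + 48148/42837 = 141410633/23617466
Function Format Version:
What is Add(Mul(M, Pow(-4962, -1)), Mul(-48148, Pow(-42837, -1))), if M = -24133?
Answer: Rational(141410633, 23617466) ≈ 5.9875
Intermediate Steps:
Add(Mul(M, Pow(-4962, -1)), Mul(-48148, Pow(-42837, -1))) = Add(Mul(-24133, Pow(-4962, -1)), Mul(-48148, Pow(-42837, -1))) = Add(Mul(-24133, Rational(-1, 4962)), Mul(-48148, Rational(-1, 42837))) = Add(Rational(24133, 4962), Rational(48148, 42837)) = Rational(141410633, 23617466)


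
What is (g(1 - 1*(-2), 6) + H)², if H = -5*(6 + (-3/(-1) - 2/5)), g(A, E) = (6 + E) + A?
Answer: 784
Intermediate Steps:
g(A, E) = 6 + A + E
H = -43 (H = -5*(6 + (-3*(-1) - 2*⅕)) = -5*(6 + (3 - ⅖)) = -5*(6 + 13/5) = -5*43/5 = -43)
(g(1 - 1*(-2), 6) + H)² = ((6 + (1 - 1*(-2)) + 6) - 43)² = ((6 + (1 + 2) + 6) - 43)² = ((6 + 3 + 6) - 43)² = (15 - 43)² = (-28)² = 784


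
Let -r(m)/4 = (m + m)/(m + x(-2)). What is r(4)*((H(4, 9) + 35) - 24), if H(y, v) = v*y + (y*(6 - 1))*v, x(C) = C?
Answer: -3632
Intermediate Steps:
H(y, v) = 6*v*y (H(y, v) = v*y + (y*5)*v = v*y + (5*y)*v = v*y + 5*v*y = 6*v*y)
r(m) = -8*m/(-2 + m) (r(m) = -4*(m + m)/(m - 2) = -4*2*m/(-2 + m) = -8*m/(-2 + m))
r(4)*((H(4, 9) + 35) - 24) = (-8*4/(-2 + 4))*((6*9*4 + 35) - 24) = (-8*4/2)*((216 + 35) - 24) = (-8*4*1/2)*(251 - 24) = -16*227 = -3632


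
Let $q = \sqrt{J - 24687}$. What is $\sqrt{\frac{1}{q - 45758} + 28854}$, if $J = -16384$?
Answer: $\sqrt{\frac{1320301331 - 28854 i \sqrt{41071}}{45758 - i \sqrt{41071}}} \approx 169.86 - 2.0 \cdot 10^{-10} i$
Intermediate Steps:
$q = i \sqrt{41071}$ ($q = \sqrt{-16384 - 24687} = \sqrt{-41071} = i \sqrt{41071} \approx 202.66 i$)
$\sqrt{\frac{1}{q - 45758} + 28854} = \sqrt{\frac{1}{i \sqrt{41071} - 45758} + 28854} = \sqrt{\frac{1}{-45758 + i \sqrt{41071}} + 28854} = \sqrt{28854 + \frac{1}{-45758 + i \sqrt{41071}}}$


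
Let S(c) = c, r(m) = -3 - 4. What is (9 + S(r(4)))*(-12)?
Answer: -24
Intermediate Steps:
r(m) = -7
(9 + S(r(4)))*(-12) = (9 - 7)*(-12) = 2*(-12) = -24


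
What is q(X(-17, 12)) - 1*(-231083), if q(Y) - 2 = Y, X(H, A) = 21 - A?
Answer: 231094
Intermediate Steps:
q(Y) = 2 + Y
q(X(-17, 12)) - 1*(-231083) = (2 + (21 - 1*12)) - 1*(-231083) = (2 + (21 - 12)) + 231083 = (2 + 9) + 231083 = 11 + 231083 = 231094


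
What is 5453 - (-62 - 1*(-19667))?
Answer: -14152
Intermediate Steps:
5453 - (-62 - 1*(-19667)) = 5453 - (-62 + 19667) = 5453 - 1*19605 = 5453 - 19605 = -14152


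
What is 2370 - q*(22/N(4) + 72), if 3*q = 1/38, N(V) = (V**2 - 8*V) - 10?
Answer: 3511415/1482 ≈ 2369.4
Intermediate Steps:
N(V) = -10 + V**2 - 8*V
q = 1/114 (q = (1/3)/38 = (1/3)*(1/38) = 1/114 ≈ 0.0087719)
2370 - q*(22/N(4) + 72) = 2370 - (22/(-10 + 4**2 - 8*4) + 72)/114 = 2370 - (22/(-10 + 16 - 32) + 72)/114 = 2370 - (22/(-26) + 72)/114 = 2370 - (22*(-1/26) + 72)/114 = 2370 - (-11/13 + 72)/114 = 2370 - 925/(114*13) = 2370 - 1*925/1482 = 2370 - 925/1482 = 3511415/1482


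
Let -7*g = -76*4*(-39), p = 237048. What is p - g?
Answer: 1671192/7 ≈ 2.3874e+5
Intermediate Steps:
g = -11856/7 (g = -(-76*4)*(-39)/7 = -(-304)*(-39)/7 = -⅐*11856 = -11856/7 ≈ -1693.7)
p - g = 237048 - 1*(-11856/7) = 237048 + 11856/7 = 1671192/7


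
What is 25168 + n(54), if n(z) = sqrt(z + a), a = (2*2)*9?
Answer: 25168 + 3*sqrt(10) ≈ 25178.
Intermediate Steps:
a = 36 (a = 4*9 = 36)
n(z) = sqrt(36 + z) (n(z) = sqrt(z + 36) = sqrt(36 + z))
25168 + n(54) = 25168 + sqrt(36 + 54) = 25168 + sqrt(90) = 25168 + 3*sqrt(10)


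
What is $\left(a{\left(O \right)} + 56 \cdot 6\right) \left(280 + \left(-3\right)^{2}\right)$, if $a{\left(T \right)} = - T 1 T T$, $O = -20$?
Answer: $2409104$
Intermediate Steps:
$a{\left(T \right)} = - T^{3}$ ($a{\left(T \right)} = - T T T = - T^{2} T = - T^{3}$)
$\left(a{\left(O \right)} + 56 \cdot 6\right) \left(280 + \left(-3\right)^{2}\right) = \left(- \left(-20\right)^{3} + 56 \cdot 6\right) \left(280 + \left(-3\right)^{2}\right) = \left(\left(-1\right) \left(-8000\right) + 336\right) \left(280 + 9\right) = \left(8000 + 336\right) 289 = 8336 \cdot 289 = 2409104$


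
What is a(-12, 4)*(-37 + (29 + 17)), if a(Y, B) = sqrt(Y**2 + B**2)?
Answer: 36*sqrt(10) ≈ 113.84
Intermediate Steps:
a(Y, B) = sqrt(B**2 + Y**2)
a(-12, 4)*(-37 + (29 + 17)) = sqrt(4**2 + (-12)**2)*(-37 + (29 + 17)) = sqrt(16 + 144)*(-37 + 46) = sqrt(160)*9 = (4*sqrt(10))*9 = 36*sqrt(10)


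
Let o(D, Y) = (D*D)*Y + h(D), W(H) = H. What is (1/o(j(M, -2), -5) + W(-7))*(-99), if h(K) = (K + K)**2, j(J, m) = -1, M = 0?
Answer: 792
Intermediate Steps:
h(K) = 4*K**2 (h(K) = (2*K)**2 = 4*K**2)
o(D, Y) = 4*D**2 + Y*D**2 (o(D, Y) = (D*D)*Y + 4*D**2 = D**2*Y + 4*D**2 = Y*D**2 + 4*D**2 = 4*D**2 + Y*D**2)
(1/o(j(M, -2), -5) + W(-7))*(-99) = (1/((-1)**2*(4 - 5)) - 7)*(-99) = (1/(1*(-1)) - 7)*(-99) = (1/(-1) - 7)*(-99) = (-1 - 7)*(-99) = -8*(-99) = 792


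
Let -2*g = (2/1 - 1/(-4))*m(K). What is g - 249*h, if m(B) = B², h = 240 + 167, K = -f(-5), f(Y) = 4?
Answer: -101361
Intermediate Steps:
K = -4 (K = -1*4 = -4)
h = 407
g = -18 (g = -(2/1 - 1/(-4))*(-4)²/2 = -(2*1 - 1*(-¼))*16/2 = -(2 + ¼)*16/2 = -9*16/8 = -½*36 = -18)
g - 249*h = -18 - 249*407 = -18 - 101343 = -101361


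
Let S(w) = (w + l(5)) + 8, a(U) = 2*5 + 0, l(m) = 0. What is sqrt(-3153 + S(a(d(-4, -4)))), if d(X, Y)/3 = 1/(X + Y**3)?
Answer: I*sqrt(3135) ≈ 55.991*I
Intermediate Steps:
d(X, Y) = 3/(X + Y**3)
a(U) = 10 (a(U) = 10 + 0 = 10)
S(w) = 8 + w (S(w) = (w + 0) + 8 = w + 8 = 8 + w)
sqrt(-3153 + S(a(d(-4, -4)))) = sqrt(-3153 + (8 + 10)) = sqrt(-3153 + 18) = sqrt(-3135) = I*sqrt(3135)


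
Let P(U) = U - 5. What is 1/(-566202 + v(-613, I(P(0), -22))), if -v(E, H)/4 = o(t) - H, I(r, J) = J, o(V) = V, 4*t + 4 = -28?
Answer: -1/566258 ≈ -1.7660e-6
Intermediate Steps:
t = -8 (t = -1 + (1/4)*(-28) = -1 - 7 = -8)
P(U) = -5 + U
v(E, H) = 32 + 4*H (v(E, H) = -4*(-8 - H) = 32 + 4*H)
1/(-566202 + v(-613, I(P(0), -22))) = 1/(-566202 + (32 + 4*(-22))) = 1/(-566202 + (32 - 88)) = 1/(-566202 - 56) = 1/(-566258) = -1/566258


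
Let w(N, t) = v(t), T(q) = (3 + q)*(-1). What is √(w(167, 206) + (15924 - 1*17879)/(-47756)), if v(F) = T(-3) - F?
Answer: I*√117429389359/23878 ≈ 14.351*I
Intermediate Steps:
T(q) = -3 - q
v(F) = -F (v(F) = (-3 - 1*(-3)) - F = (-3 + 3) - F = 0 - F = -F)
w(N, t) = -t
√(w(167, 206) + (15924 - 1*17879)/(-47756)) = √(-1*206 + (15924 - 1*17879)/(-47756)) = √(-206 + (15924 - 17879)*(-1/47756)) = √(-206 - 1955*(-1/47756)) = √(-206 + 1955/47756) = √(-9835781/47756) = I*√117429389359/23878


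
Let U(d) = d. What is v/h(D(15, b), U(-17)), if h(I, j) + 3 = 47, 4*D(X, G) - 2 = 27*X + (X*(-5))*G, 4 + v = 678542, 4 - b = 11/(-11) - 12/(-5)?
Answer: 339269/22 ≈ 15421.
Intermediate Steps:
b = 13/5 (b = 4 - (11/(-11) - 12/(-5)) = 4 - (11*(-1/11) - 12*(-1/5)) = 4 - (-1 + 12/5) = 4 - 1*7/5 = 4 - 7/5 = 13/5 ≈ 2.6000)
v = 678538 (v = -4 + 678542 = 678538)
D(X, G) = 1/2 + 27*X/4 - 5*G*X/4 (D(X, G) = 1/2 + (27*X + (X*(-5))*G)/4 = 1/2 + (27*X + (-5*X)*G)/4 = 1/2 + (27*X - 5*G*X)/4 = 1/2 + (27*X/4 - 5*G*X/4) = 1/2 + 27*X/4 - 5*G*X/4)
h(I, j) = 44 (h(I, j) = -3 + 47 = 44)
v/h(D(15, b), U(-17)) = 678538/44 = 678538*(1/44) = 339269/22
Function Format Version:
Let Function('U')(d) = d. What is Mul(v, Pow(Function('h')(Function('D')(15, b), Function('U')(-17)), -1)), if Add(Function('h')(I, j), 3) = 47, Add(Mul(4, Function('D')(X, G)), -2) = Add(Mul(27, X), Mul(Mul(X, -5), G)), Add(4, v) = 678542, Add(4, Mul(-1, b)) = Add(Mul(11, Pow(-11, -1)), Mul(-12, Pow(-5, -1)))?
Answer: Rational(339269, 22) ≈ 15421.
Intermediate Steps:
b = Rational(13, 5) (b = Add(4, Mul(-1, Add(Mul(11, Pow(-11, -1)), Mul(-12, Pow(-5, -1))))) = Add(4, Mul(-1, Add(Mul(11, Rational(-1, 11)), Mul(-12, Rational(-1, 5))))) = Add(4, Mul(-1, Add(-1, Rational(12, 5)))) = Add(4, Mul(-1, Rational(7, 5))) = Add(4, Rational(-7, 5)) = Rational(13, 5) ≈ 2.6000)
v = 678538 (v = Add(-4, 678542) = 678538)
Function('D')(X, G) = Add(Rational(1, 2), Mul(Rational(27, 4), X), Mul(Rational(-5, 4), G, X)) (Function('D')(X, G) = Add(Rational(1, 2), Mul(Rational(1, 4), Add(Mul(27, X), Mul(Mul(X, -5), G)))) = Add(Rational(1, 2), Mul(Rational(1, 4), Add(Mul(27, X), Mul(Mul(-5, X), G)))) = Add(Rational(1, 2), Mul(Rational(1, 4), Add(Mul(27, X), Mul(-5, G, X)))) = Add(Rational(1, 2), Add(Mul(Rational(27, 4), X), Mul(Rational(-5, 4), G, X))) = Add(Rational(1, 2), Mul(Rational(27, 4), X), Mul(Rational(-5, 4), G, X)))
Function('h')(I, j) = 44 (Function('h')(I, j) = Add(-3, 47) = 44)
Mul(v, Pow(Function('h')(Function('D')(15, b), Function('U')(-17)), -1)) = Mul(678538, Pow(44, -1)) = Mul(678538, Rational(1, 44)) = Rational(339269, 22)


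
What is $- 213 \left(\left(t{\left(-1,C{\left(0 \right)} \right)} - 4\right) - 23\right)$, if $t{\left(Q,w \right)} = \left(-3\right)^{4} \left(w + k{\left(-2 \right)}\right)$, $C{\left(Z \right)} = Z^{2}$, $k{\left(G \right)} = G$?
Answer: $40257$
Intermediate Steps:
$t{\left(Q,w \right)} = -162 + 81 w$ ($t{\left(Q,w \right)} = \left(-3\right)^{4} \left(w - 2\right) = 81 \left(-2 + w\right) = -162 + 81 w$)
$- 213 \left(\left(t{\left(-1,C{\left(0 \right)} \right)} - 4\right) - 23\right) = - 213 \left(\left(\left(-162 + 81 \cdot 0^{2}\right) - 4\right) - 23\right) = - 213 \left(\left(\left(-162 + 81 \cdot 0\right) - 4\right) - 23\right) = - 213 \left(\left(\left(-162 + 0\right) - 4\right) - 23\right) = - 213 \left(\left(-162 - 4\right) - 23\right) = - 213 \left(-166 - 23\right) = \left(-213\right) \left(-189\right) = 40257$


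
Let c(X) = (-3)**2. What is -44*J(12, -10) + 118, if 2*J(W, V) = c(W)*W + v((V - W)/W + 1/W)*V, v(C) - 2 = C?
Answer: -2203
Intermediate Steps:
c(X) = 9
v(C) = 2 + C
J(W, V) = 9*W/2 + V*(2 + 1/W + (V - W)/W)/2 (J(W, V) = (9*W + (2 + ((V - W)/W + 1/W))*V)/2 = (9*W + (2 + (1/W + (V - W)/W))*V)/2 = (9*W + (2 + 1/W + (V - W)/W)*V)/2 = (9*W + V*(2 + 1/W + (V - W)/W))/2 = 9*W/2 + V*(2 + 1/W + (V - W)/W)/2)
-44*J(12, -10) + 118 = -22*(9*12**2 - 10*(1 - 10 + 12))/12 + 118 = -22*(9*144 - 10*3)/12 + 118 = -22*(1296 - 30)/12 + 118 = -22*1266/12 + 118 = -44*211/4 + 118 = -2321 + 118 = -2203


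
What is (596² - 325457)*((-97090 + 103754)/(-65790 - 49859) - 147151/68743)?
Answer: -520067371916409/7950059207 ≈ -65417.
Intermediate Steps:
(596² - 325457)*((-97090 + 103754)/(-65790 - 49859) - 147151/68743) = (355216 - 325457)*(6664/(-115649) - 147151*1/68743) = 29759*(6664*(-1/115649) - 147151/68743) = 29759*(-6664/115649 - 147151/68743) = 29759*(-17475969351/7950059207) = -520067371916409/7950059207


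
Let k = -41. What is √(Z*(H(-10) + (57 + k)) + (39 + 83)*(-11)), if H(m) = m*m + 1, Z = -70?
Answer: 2*I*√2383 ≈ 97.632*I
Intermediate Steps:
H(m) = 1 + m² (H(m) = m² + 1 = 1 + m²)
√(Z*(H(-10) + (57 + k)) + (39 + 83)*(-11)) = √(-70*((1 + (-10)²) + (57 - 41)) + (39 + 83)*(-11)) = √(-70*((1 + 100) + 16) + 122*(-11)) = √(-70*(101 + 16) - 1342) = √(-70*117 - 1342) = √(-8190 - 1342) = √(-9532) = 2*I*√2383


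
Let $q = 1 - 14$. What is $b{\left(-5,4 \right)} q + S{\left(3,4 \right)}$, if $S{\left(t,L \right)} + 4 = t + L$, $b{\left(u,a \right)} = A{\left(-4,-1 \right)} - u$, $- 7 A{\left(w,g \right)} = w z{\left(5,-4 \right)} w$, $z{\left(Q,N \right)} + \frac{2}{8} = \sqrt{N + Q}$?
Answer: $- \frac{278}{7} \approx -39.714$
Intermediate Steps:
$z{\left(Q,N \right)} = - \frac{1}{4} + \sqrt{N + Q}$
$q = -13$
$A{\left(w,g \right)} = - \frac{3 w^{2}}{28}$ ($A{\left(w,g \right)} = - \frac{w \left(- \frac{1}{4} + \sqrt{-4 + 5}\right) w}{7} = - \frac{w \left(- \frac{1}{4} + \sqrt{1}\right) w}{7} = - \frac{w \left(- \frac{1}{4} + 1\right) w}{7} = - \frac{w \frac{3}{4} w}{7} = - \frac{\frac{3 w}{4} w}{7} = - \frac{\frac{3}{4} w^{2}}{7} = - \frac{3 w^{2}}{28}$)
$b{\left(u,a \right)} = - \frac{12}{7} - u$ ($b{\left(u,a \right)} = - \frac{3 \left(-4\right)^{2}}{28} - u = \left(- \frac{3}{28}\right) 16 - u = - \frac{12}{7} - u$)
$S{\left(t,L \right)} = -4 + L + t$ ($S{\left(t,L \right)} = -4 + \left(t + L\right) = -4 + \left(L + t\right) = -4 + L + t$)
$b{\left(-5,4 \right)} q + S{\left(3,4 \right)} = \left(- \frac{12}{7} - -5\right) \left(-13\right) + \left(-4 + 4 + 3\right) = \left(- \frac{12}{7} + 5\right) \left(-13\right) + 3 = \frac{23}{7} \left(-13\right) + 3 = - \frac{299}{7} + 3 = - \frac{278}{7}$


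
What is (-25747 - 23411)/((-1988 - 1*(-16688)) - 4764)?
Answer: -2731/552 ≈ -4.9475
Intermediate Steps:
(-25747 - 23411)/((-1988 - 1*(-16688)) - 4764) = -49158/((-1988 + 16688) - 4764) = -49158/(14700 - 4764) = -49158/9936 = -49158*1/9936 = -2731/552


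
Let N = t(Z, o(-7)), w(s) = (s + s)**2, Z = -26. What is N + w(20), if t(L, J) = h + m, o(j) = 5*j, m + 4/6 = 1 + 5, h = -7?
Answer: 4795/3 ≈ 1598.3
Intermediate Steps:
m = 16/3 (m = -2/3 + (1 + 5) = -2/3 + 6 = 16/3 ≈ 5.3333)
w(s) = 4*s**2 (w(s) = (2*s)**2 = 4*s**2)
t(L, J) = -5/3 (t(L, J) = -7 + 16/3 = -5/3)
N = -5/3 ≈ -1.6667
N + w(20) = -5/3 + 4*20**2 = -5/3 + 4*400 = -5/3 + 1600 = 4795/3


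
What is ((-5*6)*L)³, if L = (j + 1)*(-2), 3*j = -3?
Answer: 0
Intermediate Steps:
j = -1 (j = (⅓)*(-3) = -1)
L = 0 (L = (-1 + 1)*(-2) = 0*(-2) = 0)
((-5*6)*L)³ = (-5*6*0)³ = (-30*0)³ = 0³ = 0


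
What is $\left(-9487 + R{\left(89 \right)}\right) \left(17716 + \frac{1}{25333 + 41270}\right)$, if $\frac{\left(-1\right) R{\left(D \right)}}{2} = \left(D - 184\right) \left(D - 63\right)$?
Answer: $- \frac{5365181491703}{66603} \approx -8.0555 \cdot 10^{7}$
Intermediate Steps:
$R{\left(D \right)} = - 2 \left(-184 + D\right) \left(-63 + D\right)$ ($R{\left(D \right)} = - 2 \left(D - 184\right) \left(D - 63\right) = - 2 \left(-184 + D\right) \left(-63 + D\right)$)
$\left(-9487 + R{\left(89 \right)}\right) \left(17716 + \frac{1}{25333 + 41270}\right) = \left(-9487 - \left(-20782 + 15842\right)\right) \left(17716 + \frac{1}{25333 + 41270}\right) = \left(-9487 - -4940\right) \left(17716 + \frac{1}{66603}\right) = \left(-9487 + 4940\right) \frac{1179938749}{66603} = \left(-4547\right) \frac{1179938749}{66603} = - \frac{5365181491703}{66603}$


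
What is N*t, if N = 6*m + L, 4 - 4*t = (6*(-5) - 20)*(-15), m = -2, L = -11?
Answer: 8579/2 ≈ 4289.5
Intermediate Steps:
t = -373/2 (t = 1 - (6*(-5) - 20)*(-15)/4 = 1 - (-30 - 20)*(-15)/4 = 1 - (-25)*(-15)/2 = 1 - ¼*750 = 1 - 375/2 = -373/2 ≈ -186.50)
N = -23 (N = 6*(-2) - 11 = -12 - 11 = -23)
N*t = -23*(-373/2) = 8579/2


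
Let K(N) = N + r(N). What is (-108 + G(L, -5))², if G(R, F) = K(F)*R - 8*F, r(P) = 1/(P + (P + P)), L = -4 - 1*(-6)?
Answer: 1373584/225 ≈ 6104.8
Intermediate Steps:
L = 2 (L = -4 + 6 = 2)
r(P) = 1/(3*P) (r(P) = 1/(P + 2*P) = 1/(3*P))
K(N) = N + 1/(3*N)
G(R, F) = -8*F + R*(F + 1/(3*F)) (G(R, F) = (F + 1/(3*F))*R - 8*F = R*(F + 1/(3*F)) - 8*F = -8*F + R*(F + 1/(3*F)))
(-108 + G(L, -5))² = (-108 + (-8*(-5) - 5*2 + (⅓)*2/(-5)))² = (-108 + (40 - 10 + (⅓)*2*(-⅕)))² = (-108 + (40 - 10 - 2/15))² = (-108 + 448/15)² = (-1172/15)² = 1373584/225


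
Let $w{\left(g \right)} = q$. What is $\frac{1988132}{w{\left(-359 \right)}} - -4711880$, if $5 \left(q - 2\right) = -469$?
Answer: $\frac{2152812260}{459} \approx 4.6902 \cdot 10^{6}$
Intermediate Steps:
$q = - \frac{459}{5}$ ($q = 2 + \frac{1}{5} \left(-469\right) = 2 - \frac{469}{5} = - \frac{459}{5} \approx -91.8$)
$w{\left(g \right)} = - \frac{459}{5}$
$\frac{1988132}{w{\left(-359 \right)}} - -4711880 = \frac{1988132}{- \frac{459}{5}} - -4711880 = 1988132 \left(- \frac{5}{459}\right) + 4711880 = - \frac{9940660}{459} + 4711880 = \frac{2152812260}{459}$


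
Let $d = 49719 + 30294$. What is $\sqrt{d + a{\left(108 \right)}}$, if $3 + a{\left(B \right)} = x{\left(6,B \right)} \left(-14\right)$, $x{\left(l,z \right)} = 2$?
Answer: $\sqrt{79982} \approx 282.81$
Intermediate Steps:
$a{\left(B \right)} = -31$ ($a{\left(B \right)} = -3 + 2 \left(-14\right) = -3 - 28 = -31$)
$d = 80013$
$\sqrt{d + a{\left(108 \right)}} = \sqrt{80013 - 31} = \sqrt{79982}$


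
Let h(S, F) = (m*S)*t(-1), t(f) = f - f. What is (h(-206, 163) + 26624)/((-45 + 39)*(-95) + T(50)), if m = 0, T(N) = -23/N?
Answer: 1331200/28477 ≈ 46.747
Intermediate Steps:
t(f) = 0
h(S, F) = 0 (h(S, F) = (0*S)*0 = 0*0 = 0)
(h(-206, 163) + 26624)/((-45 + 39)*(-95) + T(50)) = (0 + 26624)/((-45 + 39)*(-95) - 23/50) = 26624/(-6*(-95) - 23*1/50) = 26624/(570 - 23/50) = 26624/(28477/50) = 26624*(50/28477) = 1331200/28477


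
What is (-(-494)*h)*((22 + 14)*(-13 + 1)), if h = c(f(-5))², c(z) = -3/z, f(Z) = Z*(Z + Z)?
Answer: -480168/625 ≈ -768.27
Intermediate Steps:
f(Z) = 2*Z² (f(Z) = Z*(2*Z) = 2*Z²)
h = 9/2500 (h = (-3/(2*(-5)²))² = (-3/(2*25))² = (-3/50)² = 9/2500 ≈ 0.0036000)
(-(-494)*h)*((22 + 14)*(-13 + 1)) = (-(-494)*9/2500)*((22 + 14)*(-13 + 1)) = (-38*(-117/2500))*(36*(-12)) = (2223/1250)*(-432) = -480168/625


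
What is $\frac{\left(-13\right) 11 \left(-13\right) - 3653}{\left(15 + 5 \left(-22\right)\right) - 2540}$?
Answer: $\frac{1794}{2635} \approx 0.68083$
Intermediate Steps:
$\frac{\left(-13\right) 11 \left(-13\right) - 3653}{\left(15 + 5 \left(-22\right)\right) - 2540} = \frac{\left(-143\right) \left(-13\right) - 3653}{\left(15 - 110\right) - 2540} = \frac{1859 - 3653}{-95 - 2540} = - \frac{1794}{-2635} = \left(-1794\right) \left(- \frac{1}{2635}\right) = \frac{1794}{2635}$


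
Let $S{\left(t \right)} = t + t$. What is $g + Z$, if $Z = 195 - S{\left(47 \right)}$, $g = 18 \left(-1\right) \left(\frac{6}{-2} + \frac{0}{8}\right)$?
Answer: $155$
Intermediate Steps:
$S{\left(t \right)} = 2 t$
$g = 54$ ($g = - 18 \left(6 \left(- \frac{1}{2}\right) + 0 \cdot \frac{1}{8}\right) = - 18 \left(-3 + 0\right) = \left(-18\right) \left(-3\right) = 54$)
$Z = 101$ ($Z = 195 - 2 \cdot 47 = 195 - 94 = 101$)
$g + Z = 54 + 101 = 155$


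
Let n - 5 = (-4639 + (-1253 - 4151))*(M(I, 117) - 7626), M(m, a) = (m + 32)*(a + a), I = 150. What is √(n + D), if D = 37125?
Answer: 2*I*√87771559 ≈ 18737.0*I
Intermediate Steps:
M(m, a) = 2*a*(32 + m) (M(m, a) = (32 + m)*(2*a) = 2*a*(32 + m))
n = -351123361 (n = 5 + (-4639 + (-1253 - 4151))*(2*117*(32 + 150) - 7626) = 5 + (-4639 - 5404)*(2*117*182 - 7626) = 5 - 10043*(42588 - 7626) = 5 - 10043*34962 = 5 - 351123366 = -351123361)
√(n + D) = √(-351123361 + 37125) = √(-351086236) = 2*I*√87771559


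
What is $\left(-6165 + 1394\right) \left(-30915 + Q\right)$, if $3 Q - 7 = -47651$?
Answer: $\frac{669795919}{3} \approx 2.2327 \cdot 10^{8}$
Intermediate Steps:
$Q = - \frac{47644}{3}$ ($Q = \frac{7}{3} + \frac{1}{3} \left(-47651\right) = \frac{7}{3} - \frac{47651}{3} = - \frac{47644}{3} \approx -15881.0$)
$\left(-6165 + 1394\right) \left(-30915 + Q\right) = \left(-6165 + 1394\right) \left(-30915 - \frac{47644}{3}\right) = \left(-4771\right) \left(- \frac{140389}{3}\right) = \frac{669795919}{3}$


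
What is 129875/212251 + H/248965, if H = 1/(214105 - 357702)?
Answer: 160107334312056/261658839781495 ≈ 0.61189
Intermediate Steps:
H = -1/143597 (H = 1/(-143597) = -1/143597 ≈ -6.9639e-6)
129875/212251 + H/248965 = 129875/212251 - 1/143597/248965 = 129875*(1/212251) - 1/143597*1/248965 = 129875/212251 - 1/35750627105 = 160107334312056/261658839781495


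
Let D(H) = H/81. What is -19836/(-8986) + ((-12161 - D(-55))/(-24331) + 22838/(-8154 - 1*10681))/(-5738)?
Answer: 1259005800541328/570316068854055 ≈ 2.2076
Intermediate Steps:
D(H) = H/81 (D(H) = H*(1/81) = H/81)
-19836/(-8986) + ((-12161 - D(-55))/(-24331) + 22838/(-8154 - 1*10681))/(-5738) = -19836/(-8986) + ((-12161 - (-55)/81)/(-24331) + 22838/(-8154 - 1*10681))/(-5738) = -19836*(-1/8986) + ((-12161 - 1*(-55/81))*(-1/24331) + 22838/(-8154 - 10681))*(-1/5738) = 9918/4493 + ((-12161 + 55/81)*(-1/24331) + 22838/(-18835))*(-1/5738) = 9918/4493 + (-984986/81*(-1/24331) + 22838*(-1/18835))*(-1/5738) = 9918/4493 + (1174/2349 - 22838/18835)*(-1/5738) = 9918/4493 - 31534172/44243415*(-1/5738) = 9918/4493 + 15767086/126934357635 = 1259005800541328/570316068854055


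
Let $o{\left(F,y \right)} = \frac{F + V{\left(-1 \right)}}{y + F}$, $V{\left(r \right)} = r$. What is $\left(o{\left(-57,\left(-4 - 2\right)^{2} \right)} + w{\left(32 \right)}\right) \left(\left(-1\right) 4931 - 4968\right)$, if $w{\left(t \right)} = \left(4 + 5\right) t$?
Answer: $- \frac{60443294}{21} \approx -2.8783 \cdot 10^{6}$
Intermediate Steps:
$w{\left(t \right)} = 9 t$
$o{\left(F,y \right)} = \frac{-1 + F}{F + y}$ ($o{\left(F,y \right)} = \frac{F - 1}{y + F} = \frac{-1 + F}{F + y}$)
$\left(o{\left(-57,\left(-4 - 2\right)^{2} \right)} + w{\left(32 \right)}\right) \left(\left(-1\right) 4931 - 4968\right) = \left(\frac{-1 - 57}{-57 + \left(-4 - 2\right)^{2}} + 9 \cdot 32\right) \left(\left(-1\right) 4931 - 4968\right) = \left(\frac{1}{-57 + \left(-6\right)^{2}} \left(-58\right) + 288\right) \left(-4931 - 4968\right) = \left(\frac{1}{-57 + 36} \left(-58\right) + 288\right) \left(-9899\right) = \left(\frac{1}{-21} \left(-58\right) + 288\right) \left(-9899\right) = \left(\left(- \frac{1}{21}\right) \left(-58\right) + 288\right) \left(-9899\right) = \left(\frac{58}{21} + 288\right) \left(-9899\right) = \frac{6106}{21} \left(-9899\right) = - \frac{60443294}{21}$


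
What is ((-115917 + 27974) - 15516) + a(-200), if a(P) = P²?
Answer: -63459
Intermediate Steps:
((-115917 + 27974) - 15516) + a(-200) = ((-115917 + 27974) - 15516) + (-200)² = (-87943 - 15516) + 40000 = -103459 + 40000 = -63459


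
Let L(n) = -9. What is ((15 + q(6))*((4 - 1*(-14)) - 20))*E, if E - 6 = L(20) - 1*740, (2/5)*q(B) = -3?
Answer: 11145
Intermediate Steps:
q(B) = -15/2 (q(B) = (5/2)*(-3) = -15/2)
E = -743 (E = 6 + (-9 - 1*740) = 6 + (-9 - 740) = 6 - 749 = -743)
((15 + q(6))*((4 - 1*(-14)) - 20))*E = ((15 - 15/2)*((4 - 1*(-14)) - 20))*(-743) = (15*((4 + 14) - 20)/2)*(-743) = (15*(18 - 20)/2)*(-743) = ((15/2)*(-2))*(-743) = -15*(-743) = 11145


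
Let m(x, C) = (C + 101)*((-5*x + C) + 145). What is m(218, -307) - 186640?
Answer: 71272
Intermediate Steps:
m(x, C) = (101 + C)*(145 + C - 5*x) (m(x, C) = (101 + C)*((C - 5*x) + 145) = (101 + C)*(145 + C - 5*x))
m(218, -307) - 186640 = (14645 + (-307)² - 505*218 + 246*(-307) - 5*(-307)*218) - 186640 = (14645 + 94249 - 110090 - 75522 + 334630) - 186640 = 257912 - 186640 = 71272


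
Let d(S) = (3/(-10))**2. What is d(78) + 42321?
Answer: 4232109/100 ≈ 42321.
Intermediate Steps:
d(S) = 9/100 (d(S) = (3*(-1/10))**2 = (-3/10)**2 = 9/100)
d(78) + 42321 = 9/100 + 42321 = 4232109/100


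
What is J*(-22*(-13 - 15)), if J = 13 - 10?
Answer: 1848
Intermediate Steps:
J = 3
J*(-22*(-13 - 15)) = 3*(-22*(-13 - 15)) = 3*(-22*(-28)) = 3*616 = 1848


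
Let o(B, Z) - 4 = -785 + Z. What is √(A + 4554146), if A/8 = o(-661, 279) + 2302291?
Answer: √22968458 ≈ 4792.5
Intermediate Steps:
o(B, Z) = -781 + Z (o(B, Z) = 4 + (-785 + Z) = -781 + Z)
A = 18414312 (A = 8*((-781 + 279) + 2302291) = 8*(-502 + 2302291) = 8*2301789 = 18414312)
√(A + 4554146) = √(18414312 + 4554146) = √22968458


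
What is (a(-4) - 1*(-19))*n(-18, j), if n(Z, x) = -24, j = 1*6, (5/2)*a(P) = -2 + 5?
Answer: -2424/5 ≈ -484.80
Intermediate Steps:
a(P) = 6/5 (a(P) = 2*(-2 + 5)/5 = (2/5)*3 = 6/5)
j = 6
(a(-4) - 1*(-19))*n(-18, j) = (6/5 - 1*(-19))*(-24) = (6/5 + 19)*(-24) = (101/5)*(-24) = -2424/5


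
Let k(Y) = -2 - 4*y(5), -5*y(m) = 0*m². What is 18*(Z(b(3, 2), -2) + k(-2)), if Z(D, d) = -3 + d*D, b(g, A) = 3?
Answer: -198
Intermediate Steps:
y(m) = 0 (y(m) = -0*m² = -⅕*0 = 0)
Z(D, d) = -3 + D*d
k(Y) = -2 (k(Y) = -2 - 4*0 = -2 + 0 = -2)
18*(Z(b(3, 2), -2) + k(-2)) = 18*((-3 + 3*(-2)) - 2) = 18*((-3 - 6) - 2) = 18*(-9 - 2) = 18*(-11) = -198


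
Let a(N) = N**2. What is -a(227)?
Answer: -51529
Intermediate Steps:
-a(227) = -1*227**2 = -1*51529 = -51529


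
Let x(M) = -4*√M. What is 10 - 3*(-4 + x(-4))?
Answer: 22 + 24*I ≈ 22.0 + 24.0*I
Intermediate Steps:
10 - 3*(-4 + x(-4)) = 10 - 3*(-4 - 8*I) = 10 + (12 + 24*I) = 22 + 24*I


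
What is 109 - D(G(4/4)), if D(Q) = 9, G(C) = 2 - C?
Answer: 100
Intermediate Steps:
109 - D(G(4/4)) = 109 - 1*9 = 109 - 9 = 100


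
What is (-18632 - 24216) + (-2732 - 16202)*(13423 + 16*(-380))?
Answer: -139075210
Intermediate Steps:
(-18632 - 24216) + (-2732 - 16202)*(13423 + 16*(-380)) = -42848 - 18934*(13423 - 6080) = -42848 - 18934*7343 = -42848 - 139032362 = -139075210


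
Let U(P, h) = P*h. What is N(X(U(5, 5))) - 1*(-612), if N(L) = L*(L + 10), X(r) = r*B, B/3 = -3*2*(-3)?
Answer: 1836612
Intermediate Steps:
B = 54 (B = 3*(-3*2*(-3)) = 3*(-6*(-3)) = 3*18 = 54)
X(r) = 54*r (X(r) = r*54 = 54*r)
N(L) = L*(10 + L)
N(X(U(5, 5))) - 1*(-612) = (54*(5*5))*(10 + 54*(5*5)) - 1*(-612) = (54*25)*(10 + 54*25) + 612 = 1350*(10 + 1350) + 612 = 1350*1360 + 612 = 1836000 + 612 = 1836612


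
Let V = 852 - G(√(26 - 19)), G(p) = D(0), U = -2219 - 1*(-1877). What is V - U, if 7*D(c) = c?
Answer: 1194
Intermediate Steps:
U = -342 (U = -2219 + 1877 = -342)
D(c) = c/7
G(p) = 0 (G(p) = (⅐)*0 = 0)
V = 852 (V = 852 - 1*0 = 852 + 0 = 852)
V - U = 852 - 1*(-342) = 852 + 342 = 1194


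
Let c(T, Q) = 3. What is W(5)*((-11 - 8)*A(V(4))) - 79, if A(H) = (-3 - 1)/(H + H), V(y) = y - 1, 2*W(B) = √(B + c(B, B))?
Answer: -79 + 38*√2/3 ≈ -61.087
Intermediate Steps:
W(B) = √(3 + B)/2 (W(B) = √(B + 3)/2 = √(3 + B)/2)
V(y) = -1 + y
A(H) = -2/H (A(H) = -4*1/(2*H) = -2/H)
W(5)*((-11 - 8)*A(V(4))) - 79 = (√(3 + 5)/2)*((-11 - 8)*(-2/(-1 + 4))) - 79 = (√8/2)*(-(-38)/3) - 79 = ((2*√2)/2)*(-(-38)/3) - 79 = √2*(-19*(-⅔)) - 79 = √2*(38/3) - 79 = 38*√2/3 - 79 = -79 + 38*√2/3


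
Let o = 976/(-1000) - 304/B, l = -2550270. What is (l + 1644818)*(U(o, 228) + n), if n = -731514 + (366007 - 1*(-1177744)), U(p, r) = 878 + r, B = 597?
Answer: -736443046036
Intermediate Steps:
o = -110834/74625 (o = 976/(-1000) - 304/597 = 976*(-1/1000) - 304*1/597 = -122/125 - 304/597 = -110834/74625 ≈ -1.4852)
n = 812237 (n = -731514 + (366007 + 1177744) = -731514 + 1543751 = 812237)
(l + 1644818)*(U(o, 228) + n) = (-2550270 + 1644818)*((878 + 228) + 812237) = -905452*(1106 + 812237) = -905452*813343 = -736443046036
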